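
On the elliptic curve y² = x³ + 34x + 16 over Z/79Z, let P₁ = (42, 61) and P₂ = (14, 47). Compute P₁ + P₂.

(43, 57)

(42, 61) + (14, 47). λ = (47 - 61)/(14 - 42) ≡ 65/51 mod 79. 51⁻¹ ≡ 31 (mod 79), so λ ≡ 40.
  x = λ² - 42 - 14 = 1600 - 56 ≡ 43; y = λ·(42 - 43) - 61 ≡ 57. → (43, 57)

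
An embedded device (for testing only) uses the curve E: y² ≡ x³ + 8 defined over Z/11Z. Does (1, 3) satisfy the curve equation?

yes

y² = 3² ≡ 9; x³ + 0x + 8 = 9 ≡ 9 (mod 11). 9 = 9.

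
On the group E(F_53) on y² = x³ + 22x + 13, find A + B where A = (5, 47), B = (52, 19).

(5, 47) + (52, 19). λ = (19 - 47)/(52 - 5) ≡ 25/47 mod 53. 47⁻¹ ≡ 44 (mod 53), so λ ≡ 40.
  x = λ² - 5 - 52 = 1600 - 57 ≡ 6; y = λ·(5 - 6) - 47 ≡ 19. → (6, 19)

(6, 19)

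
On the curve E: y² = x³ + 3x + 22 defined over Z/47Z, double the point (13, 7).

(33, 3)

tangent at (13, 7): λ = (3·13² + 3)/(2·7) ≡ 40/14. 14⁻¹ ≡ 37 (mod 47) since 14·37 = 518 ≡ 1, so λ ≡ 40·37 ≡ 23.
  x = λ² - 13 - 13 = 529 - 26 ≡ 33; y = λ·(13 - 33) - 7 ≡ 3. → (33, 3)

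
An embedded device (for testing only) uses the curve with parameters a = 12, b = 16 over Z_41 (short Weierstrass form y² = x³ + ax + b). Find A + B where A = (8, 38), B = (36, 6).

(5, 23)

(8, 38) + (36, 6). λ = (6 - 38)/(36 - 8) ≡ 9/28 mod 41. 28⁻¹ ≡ 22 (mod 41), so λ ≡ 34.
  x = λ² - 8 - 36 = 1156 - 44 ≡ 5; y = λ·(8 - 5) - 38 ≡ 23. → (5, 23)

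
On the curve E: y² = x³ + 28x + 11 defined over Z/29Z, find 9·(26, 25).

(27, 11)

Write G = (26, 25).
Repeated addition: build up to 9G.
2G: tangent at (26, 25): λ = (3·26² + 28)/(2·25) ≡ 26/21. 21⁻¹ ≡ 18 (mod 29), so λ ≡ 26·18 ≡ 4.
  x = λ² - 26 - 26 = 16 - 52 ≡ 22; y = λ·(26 - 22) - 25 ≡ 20. → (22, 20)
3G: (22, 20) + (26, 25). λ = (25 - 20)/(26 - 22) ≡ 5/4 mod 29. 4⁻¹ ≡ 22 (mod 29) since 4·22 = 88 ≡ 1, so λ ≡ 23.
  x = λ² - 22 - 26 = 529 - 48 ≡ 17; y = λ·(22 - 17) - 20 ≡ 8. → (17, 8)
4G: (17, 8) + (26, 25). λ = (25 - 8)/(26 - 17) ≡ 17/9 mod 29. 9⁻¹ ≡ 13 (mod 29) since 9·13 = 117 ≡ 1, so λ ≡ 18.
  x = λ² - 17 - 26 = 324 - 43 ≡ 20; y = λ·(17 - 20) - 8 ≡ 25. → (20, 25)
5G: (20, 25) + (26, 25). λ = (25 - 25)/(26 - 20) ≡ 0/6 mod 29. 6⁻¹ ≡ 5 (mod 29), so λ ≡ 0.
  x = λ² - 20 - 26 = 0 - 46 ≡ 12; y = λ·(20 - 12) - 25 ≡ 4. → (12, 4)
6G: (12, 4) + (26, 25). λ = (25 - 4)/(26 - 12) ≡ 21/14 mod 29. 14⁻¹ ≡ 27 (mod 29), so λ ≡ 16.
  x = λ² - 12 - 26 = 256 - 38 ≡ 15; y = λ·(12 - 15) - 4 ≡ 6. → (15, 6)
7G: (15, 6) + (26, 25). λ = (25 - 6)/(26 - 15) ≡ 19/11 mod 29. 11⁻¹ ≡ 8 (mod 29), so λ ≡ 7.
  x = λ² - 15 - 26 = 49 - 41 ≡ 8; y = λ·(15 - 8) - 6 ≡ 14. → (8, 14)
8G: (8, 14) + (26, 25). λ = (25 - 14)/(26 - 8) ≡ 11/18 mod 29. 18⁻¹ ≡ 21 (mod 29), so λ ≡ 28.
  x = λ² - 8 - 26 = 784 - 34 ≡ 25; y = λ·(8 - 25) - 14 ≡ 3. → (25, 3)
9G: (25, 3) + (26, 25). λ = (25 - 3)/(26 - 25) ≡ 22/1 mod 29. 1⁻¹ ≡ 1 (mod 29), so λ ≡ 22.
  x = λ² - 25 - 26 = 484 - 51 ≡ 27; y = λ·(25 - 27) - 3 ≡ 11. → (27, 11)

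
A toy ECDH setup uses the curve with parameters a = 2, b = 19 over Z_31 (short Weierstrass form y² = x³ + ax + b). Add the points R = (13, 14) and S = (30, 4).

(13, 14) + (30, 4). λ = (4 - 14)/(30 - 13) ≡ 21/17 mod 31. 17⁻¹ ≡ 11 (mod 31) since 17·11 = 187 ≡ 1, so λ ≡ 14.
  x = λ² - 13 - 30 = 196 - 43 ≡ 29; y = λ·(13 - 29) - 14 ≡ 10. → (29, 10)

(29, 10)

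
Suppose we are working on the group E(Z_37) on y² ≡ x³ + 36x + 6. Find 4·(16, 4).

Write Q = (16, 4).
Repeated addition: build up to 4Q.
2Q: tangent at (16, 4): λ = (3·16² + 36)/(2·4) ≡ 27/8. 8⁻¹ ≡ 14 (mod 37), so λ ≡ 27·14 ≡ 8.
  x = λ² - 16 - 16 = 64 - 32 ≡ 32; y = λ·(16 - 32) - 4 ≡ 16. → (32, 16)
3Q: (32, 16) + (16, 4). λ = (4 - 16)/(16 - 32) ≡ 25/21 mod 37. 21⁻¹ ≡ 30 (mod 37) since 21·30 = 630 ≡ 1, so λ ≡ 10.
  x = λ² - 32 - 16 = 100 - 48 ≡ 15; y = λ·(32 - 15) - 16 ≡ 6. → (15, 6)
4Q: (15, 6) + (16, 4). λ = (4 - 6)/(16 - 15) ≡ 35/1 mod 37. 1⁻¹ ≡ 1 (mod 37), so λ ≡ 35.
  x = λ² - 15 - 16 = 1225 - 31 ≡ 10; y = λ·(15 - 10) - 6 ≡ 21. → (10, 21)

(10, 21)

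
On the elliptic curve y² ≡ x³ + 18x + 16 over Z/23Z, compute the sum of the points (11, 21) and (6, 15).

(1, 14)

(11, 21) + (6, 15). λ = (15 - 21)/(6 - 11) ≡ 17/18 mod 23. 18⁻¹ ≡ 9 (mod 23), so λ ≡ 15.
  x = λ² - 11 - 6 = 225 - 17 ≡ 1; y = λ·(11 - 1) - 21 ≡ 14. → (1, 14)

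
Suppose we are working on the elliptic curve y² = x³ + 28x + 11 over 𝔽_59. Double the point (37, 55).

(49, 41)

tangent at (37, 55): λ = (3·37² + 28)/(2·55) ≡ 5/51. 51⁻¹ ≡ 22 (mod 59), so λ ≡ 5·22 ≡ 51.
  x = λ² - 37 - 37 = 2601 - 74 ≡ 49; y = λ·(37 - 49) - 55 ≡ 41. → (49, 41)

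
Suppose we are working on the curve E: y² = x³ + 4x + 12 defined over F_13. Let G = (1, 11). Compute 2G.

tangent at (1, 11): λ = (3·1² + 4)/(2·11) ≡ 7/9. 9⁻¹ ≡ 3 (mod 13), so λ ≡ 7·3 ≡ 8.
  x = λ² - 1 - 1 = 64 - 2 ≡ 10; y = λ·(1 - 10) - 11 ≡ 8. → (10, 8)

(10, 8)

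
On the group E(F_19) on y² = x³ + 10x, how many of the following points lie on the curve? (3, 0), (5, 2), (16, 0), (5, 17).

4

(3, 0): 0² ≡ 0, rhs ≡ 0 → on.
(5, 2): 2² ≡ 4, rhs ≡ 4 → on.
(16, 0): 0² ≡ 0, rhs ≡ 0 → on.
(5, 17): 17² ≡ 4, rhs ≡ 4 → on.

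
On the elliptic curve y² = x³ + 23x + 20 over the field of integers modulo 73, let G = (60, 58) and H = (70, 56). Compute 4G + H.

First 4G:
Repeated addition: build up to 4G.
2G: tangent at (60, 58): λ = (3·60² + 23)/(2·58) ≡ 19/43. 43⁻¹ ≡ 17 (mod 73) since 43·17 = 731 ≡ 1, so λ ≡ 19·17 ≡ 31.
  x = λ² - 60 - 60 = 961 - 120 ≡ 38; y = λ·(60 - 38) - 58 ≡ 40. → (38, 40)
3G: (38, 40) + (60, 58). λ = (58 - 40)/(60 - 38) ≡ 18/22 mod 73. 22⁻¹ ≡ 10 (mod 73) since 22·10 = 220 ≡ 1, so λ ≡ 34.
  x = λ² - 38 - 60 = 1156 - 98 ≡ 36; y = λ·(38 - 36) - 40 ≡ 28. → (36, 28)
4G: (36, 28) + (60, 58). λ = (58 - 28)/(60 - 36) ≡ 30/24 mod 73. 24⁻¹ ≡ 70 (mod 73), so λ ≡ 56.
  x = λ² - 36 - 60 = 3136 - 96 ≡ 47; y = λ·(36 - 47) - 28 ≡ 13. → (47, 13)
4G = (47, 13).
Finally 4G + H:
(47, 13) + (70, 56). λ = (56 - 13)/(70 - 47) ≡ 43/23 mod 73. 23⁻¹ ≡ 54 (mod 73) since 23·54 = 1242 ≡ 1, so λ ≡ 59.
  x = λ² - 47 - 70 = 3481 - 117 ≡ 6; y = λ·(47 - 6) - 13 ≡ 70. → (6, 70)

(6, 70)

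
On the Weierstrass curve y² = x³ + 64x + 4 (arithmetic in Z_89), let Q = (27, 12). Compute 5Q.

(4, 71)

Double-and-add on 5 = (101)₂. Start with Q = (27, 12) for the leading 1-bit.
double: tangent at (27, 12): λ = (3·27² + 64)/(2·12) ≡ 26/24. 24⁻¹ ≡ 26 (mod 89), so λ ≡ 26·26 ≡ 53.
  x = λ² - 27 - 27 = 2809 - 54 ≡ 85; y = λ·(27 - 85) - 12 ≡ 29. → (85, 29)
double: tangent at (85, 29): λ = (3·85² + 64)/(2·29) ≡ 23/58. 58⁻¹ ≡ 66 (mod 89), so λ ≡ 23·66 ≡ 5.
  x = λ² - 85 - 85 = 25 - 170 ≡ 33; y = λ·(85 - 33) - 29 ≡ 53. → (33, 53)
add Q: (33, 53) + (27, 12). λ = (12 - 53)/(27 - 33) ≡ 48/83 mod 89. 83⁻¹ ≡ 74 (mod 89) since 83·74 = 6142 ≡ 1, so λ ≡ 81.
  x = λ² - 33 - 27 = 6561 - 60 ≡ 4; y = λ·(33 - 4) - 53 ≡ 71. → (4, 71)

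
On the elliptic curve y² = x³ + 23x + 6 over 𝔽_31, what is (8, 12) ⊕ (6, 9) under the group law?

(8, 12) + (6, 9). λ = (9 - 12)/(6 - 8) ≡ 28/29 mod 31. 29⁻¹ ≡ 15 (mod 31) since 29·15 = 435 ≡ 1, so λ ≡ 17.
  x = λ² - 8 - 6 = 289 - 14 ≡ 27; y = λ·(8 - 27) - 12 ≡ 6. → (27, 6)

(27, 6)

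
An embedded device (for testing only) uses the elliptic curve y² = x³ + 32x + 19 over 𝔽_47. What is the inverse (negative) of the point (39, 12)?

-(39, 12) = (39, -12 mod 47) = (39, 35).

(39, 35)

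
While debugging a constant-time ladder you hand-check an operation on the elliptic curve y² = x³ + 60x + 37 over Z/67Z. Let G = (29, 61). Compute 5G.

Double-and-add on 5 = (101)₂. Start with G = (29, 61) for the leading 1-bit.
double: tangent at (29, 61): λ = (3·29² + 60)/(2·61) ≡ 37/55. 55⁻¹ ≡ 39 (mod 67), so λ ≡ 37·39 ≡ 36.
  x = λ² - 29 - 29 = 1296 - 58 ≡ 32; y = λ·(29 - 32) - 61 ≡ 32. → (32, 32)
double: tangent at (32, 32): λ = (3·32² + 60)/(2·32) ≡ 50/64. 64⁻¹ ≡ 22 (mod 67), so λ ≡ 50·22 ≡ 28.
  x = λ² - 32 - 32 = 784 - 64 ≡ 50; y = λ·(32 - 50) - 32 ≡ 0. → (50, 0)
add G: (50, 0) + (29, 61). λ = (61 - 0)/(29 - 50) ≡ 61/46 mod 67. 46⁻¹ ≡ 51 (mod 67), so λ ≡ 29.
  x = λ² - 50 - 29 = 841 - 79 ≡ 25; y = λ·(50 - 25) - 0 ≡ 55. → (25, 55)

(25, 55)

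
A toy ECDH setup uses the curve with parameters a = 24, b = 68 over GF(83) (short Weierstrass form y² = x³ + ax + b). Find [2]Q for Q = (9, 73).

(60, 31)

tangent at (9, 73): λ = (3·9² + 24)/(2·73) ≡ 18/63. 63⁻¹ ≡ 29 (mod 83), so λ ≡ 18·29 ≡ 24.
  x = λ² - 9 - 9 = 576 - 18 ≡ 60; y = λ·(9 - 60) - 73 ≡ 31. → (60, 31)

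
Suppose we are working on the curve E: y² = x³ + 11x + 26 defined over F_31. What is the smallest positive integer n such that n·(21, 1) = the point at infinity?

8

2P: tangent at (21, 1): λ = (3·21² + 11)/(2·1) ≡ 1/2. 2⁻¹ ≡ 16 (mod 31) since 2·16 = 32 ≡ 1, so λ ≡ 1·16 ≡ 16.
  x = λ² - 21 - 21 = 256 - 42 ≡ 28; y = λ·(21 - 28) - 1 ≡ 11. → (28, 11)
3P: (28, 11) + (21, 1). λ = (1 - 11)/(21 - 28) ≡ 21/24 mod 31. 24⁻¹ ≡ 22 (mod 31), so λ ≡ 28.
  x = λ² - 28 - 21 = 784 - 49 ≡ 22; y = λ·(28 - 22) - 11 ≡ 2. → (22, 2)
4P: (22, 2) + (21, 1). λ = (1 - 2)/(21 - 22) ≡ 30/30 mod 31. 30⁻¹ ≡ 30 (mod 31), so λ ≡ 1.
  x = λ² - 22 - 21 = 1 - 43 ≡ 20; y = λ·(22 - 20) - 2 ≡ 0. → (20, 0)
5P: (20, 0) + (21, 1). λ = (1 - 0)/(21 - 20) ≡ 1/1 mod 31. 1⁻¹ ≡ 1 (mod 31), so λ ≡ 1.
  x = λ² - 20 - 21 = 1 - 41 ≡ 22; y = λ·(20 - 22) - 0 ≡ 29. → (22, 29)
6P: (22, 29) + (21, 1). λ = (1 - 29)/(21 - 22) ≡ 3/30 mod 31. 30⁻¹ ≡ 30 (mod 31), so λ ≡ 28.
  x = λ² - 22 - 21 = 784 - 43 ≡ 28; y = λ·(22 - 28) - 29 ≡ 20. → (28, 20)
7P: (28, 20) + (21, 1). λ = (1 - 20)/(21 - 28) ≡ 12/24 mod 31. 24⁻¹ ≡ 22 (mod 31), so λ ≡ 16.
  x = λ² - 28 - 21 = 256 - 49 ≡ 21; y = λ·(28 - 21) - 20 ≡ 30. → (21, 30)
8P: (21, 30) + (21, 1): same x and y₁ ≡ -y₂, so the sum is the point at infinity.
8P = the point at infinity, so the order is 8.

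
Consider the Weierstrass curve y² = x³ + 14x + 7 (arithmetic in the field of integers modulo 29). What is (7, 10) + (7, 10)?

(11, 10)

tangent at (7, 10): λ = (3·7² + 14)/(2·10) ≡ 16/20. 20⁻¹ ≡ 16 (mod 29), so λ ≡ 16·16 ≡ 24.
  x = λ² - 7 - 7 = 576 - 14 ≡ 11; y = λ·(7 - 11) - 10 ≡ 10. → (11, 10)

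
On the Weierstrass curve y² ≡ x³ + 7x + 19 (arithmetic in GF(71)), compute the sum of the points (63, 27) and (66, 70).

(63, 27) + (66, 70). λ = (70 - 27)/(66 - 63) ≡ 43/3 mod 71. 3⁻¹ ≡ 24 (mod 71) since 3·24 = 72 ≡ 1, so λ ≡ 38.
  x = λ² - 63 - 66 = 1444 - 129 ≡ 37; y = λ·(63 - 37) - 27 ≡ 38. → (37, 38)

(37, 38)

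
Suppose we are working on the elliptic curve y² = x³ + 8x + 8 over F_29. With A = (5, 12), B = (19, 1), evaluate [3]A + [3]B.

First 3A:
Repeated addition: build up to 3A.
2A: tangent at (5, 12): λ = (3·5² + 8)/(2·12) ≡ 25/24. 24⁻¹ ≡ 23 (mod 29) since 24·23 = 552 ≡ 1, so λ ≡ 25·23 ≡ 24.
  x = λ² - 5 - 5 = 576 - 10 ≡ 15; y = λ·(5 - 15) - 12 ≡ 9. → (15, 9)
3A: (15, 9) + (5, 12). λ = (12 - 9)/(5 - 15) ≡ 3/19 mod 29. 19⁻¹ ≡ 26 (mod 29) since 19·26 = 494 ≡ 1, so λ ≡ 20.
  x = λ² - 15 - 5 = 400 - 20 ≡ 3; y = λ·(15 - 3) - 9 ≡ 28. → (3, 28)
3A = (3, 28).
Next 3B:
Repeated addition: build up to 3B.
2B: tangent at (19, 1): λ = (3·19² + 8)/(2·1) ≡ 18/2. 2⁻¹ ≡ 15 (mod 29) since 2·15 = 30 ≡ 1, so λ ≡ 18·15 ≡ 9.
  x = λ² - 19 - 19 = 81 - 38 ≡ 14; y = λ·(19 - 14) - 1 ≡ 15. → (14, 15)
3B: (14, 15) + (19, 1). λ = (1 - 15)/(19 - 14) ≡ 15/5 mod 29. 5⁻¹ ≡ 6 (mod 29), so λ ≡ 3.
  x = λ² - 14 - 19 = 9 - 33 ≡ 5; y = λ·(14 - 5) - 15 ≡ 12. → (5, 12)
3B = (5, 12).
Finally 3A + 3B:
(3, 28) + (5, 12). λ = (12 - 28)/(5 - 3) ≡ 13/2 mod 29. 2⁻¹ ≡ 15 (mod 29), so λ ≡ 21.
  x = λ² - 3 - 5 = 441 - 8 ≡ 27; y = λ·(3 - 27) - 28 ≡ 19. → (27, 19)

(27, 19)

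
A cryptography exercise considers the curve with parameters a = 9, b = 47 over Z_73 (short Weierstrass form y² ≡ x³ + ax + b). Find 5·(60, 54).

(24, 12)

Write P = (60, 54).
Double-and-add on 5 = (101)₂. Start with P = (60, 54) for the leading 1-bit.
double: tangent at (60, 54): λ = (3·60² + 9)/(2·54) ≡ 5/35. 35⁻¹ ≡ 48 (mod 73) since 35·48 = 1680 ≡ 1, so λ ≡ 5·48 ≡ 21.
  x = λ² - 60 - 60 = 441 - 120 ≡ 29; y = λ·(60 - 29) - 54 ≡ 13. → (29, 13)
double: tangent at (29, 13): λ = (3·29² + 9)/(2·13) ≡ 50/26. 26⁻¹ ≡ 59 (mod 73) since 26·59 = 1534 ≡ 1, so λ ≡ 50·59 ≡ 30.
  x = λ² - 29 - 29 = 900 - 58 ≡ 39; y = λ·(29 - 39) - 13 ≡ 52. → (39, 52)
add P: (39, 52) + (60, 54). λ = (54 - 52)/(60 - 39) ≡ 2/21 mod 73. 21⁻¹ ≡ 7 (mod 73), so λ ≡ 14.
  x = λ² - 39 - 60 = 196 - 99 ≡ 24; y = λ·(39 - 24) - 52 ≡ 12. → (24, 12)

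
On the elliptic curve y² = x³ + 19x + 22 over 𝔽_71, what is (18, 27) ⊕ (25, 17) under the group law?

(18, 27) + (25, 17). λ = (17 - 27)/(25 - 18) ≡ 61/7 mod 71. 7⁻¹ ≡ 61 (mod 71) since 7·61 = 427 ≡ 1, so λ ≡ 29.
  x = λ² - 18 - 25 = 841 - 43 ≡ 17; y = λ·(18 - 17) - 27 ≡ 2. → (17, 2)

(17, 2)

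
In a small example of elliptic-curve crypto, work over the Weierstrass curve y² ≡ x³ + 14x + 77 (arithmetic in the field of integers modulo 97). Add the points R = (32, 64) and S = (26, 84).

(7, 79)

(32, 64) + (26, 84). λ = (84 - 64)/(26 - 32) ≡ 20/91 mod 97. 91⁻¹ ≡ 16 (mod 97) since 91·16 = 1456 ≡ 1, so λ ≡ 29.
  x = λ² - 32 - 26 = 841 - 58 ≡ 7; y = λ·(32 - 7) - 64 ≡ 79. → (7, 79)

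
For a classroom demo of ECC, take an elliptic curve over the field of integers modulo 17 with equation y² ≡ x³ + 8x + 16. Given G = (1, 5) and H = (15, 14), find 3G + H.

First 3G:
Repeated addition: build up to 3G.
2G: tangent at (1, 5): λ = (3·1² + 8)/(2·5) ≡ 11/10. 10⁻¹ ≡ 12 (mod 17), so λ ≡ 11·12 ≡ 13.
  x = λ² - 1 - 1 = 169 - 2 ≡ 14; y = λ·(1 - 14) - 5 ≡ 13. → (14, 13)
3G: (14, 13) + (1, 5). λ = (5 - 13)/(1 - 14) ≡ 9/4 mod 17. 4⁻¹ ≡ 13 (mod 17), so λ ≡ 15.
  x = λ² - 14 - 1 = 225 - 15 ≡ 6; y = λ·(14 - 6) - 13 ≡ 5. → (6, 5)
3G = (6, 5).
Finally 3G + H:
(6, 5) + (15, 14). λ = (14 - 5)/(15 - 6) ≡ 9/9 mod 17. 9⁻¹ ≡ 2 (mod 17) since 9·2 = 18 ≡ 1, so λ ≡ 1.
  x = λ² - 6 - 15 = 1 - 21 ≡ 14; y = λ·(6 - 14) - 5 ≡ 4. → (14, 4)

(14, 4)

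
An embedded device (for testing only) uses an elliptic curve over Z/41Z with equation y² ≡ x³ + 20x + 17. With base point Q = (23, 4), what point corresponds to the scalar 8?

(19, 9)

Repeated addition: build up to 8Q.
2Q: tangent at (23, 4): λ = (3·23² + 20)/(2·4) ≡ 8/8. 8⁻¹ ≡ 36 (mod 41) since 8·36 = 288 ≡ 1, so λ ≡ 8·36 ≡ 1.
  x = λ² - 23 - 23 = 1 - 46 ≡ 37; y = λ·(23 - 37) - 4 ≡ 23. → (37, 23)
3Q: (37, 23) + (23, 4). λ = (4 - 23)/(23 - 37) ≡ 22/27 mod 41. 27⁻¹ ≡ 38 (mod 41), so λ ≡ 16.
  x = λ² - 37 - 23 = 256 - 60 ≡ 32; y = λ·(37 - 32) - 23 ≡ 16. → (32, 16)
4Q: (32, 16) + (23, 4). λ = (4 - 16)/(23 - 32) ≡ 29/32 mod 41. 32⁻¹ ≡ 9 (mod 41) since 32·9 = 288 ≡ 1, so λ ≡ 15.
  x = λ² - 32 - 23 = 225 - 55 ≡ 6; y = λ·(32 - 6) - 16 ≡ 5. → (6, 5)
5Q: (6, 5) + (23, 4). λ = (4 - 5)/(23 - 6) ≡ 40/17 mod 41. 17⁻¹ ≡ 29 (mod 41), so λ ≡ 12.
  x = λ² - 6 - 23 = 144 - 29 ≡ 33; y = λ·(6 - 33) - 5 ≡ 40. → (33, 40)
6Q: (33, 40) + (23, 4). λ = (4 - 40)/(23 - 33) ≡ 5/31 mod 41. 31⁻¹ ≡ 4 (mod 41), so λ ≡ 20.
  x = λ² - 33 - 23 = 400 - 56 ≡ 16; y = λ·(33 - 16) - 40 ≡ 13. → (16, 13)
7Q: (16, 13) + (23, 4). λ = (4 - 13)/(23 - 16) ≡ 32/7 mod 41. 7⁻¹ ≡ 6 (mod 41) since 7·6 = 42 ≡ 1, so λ ≡ 28.
  x = λ² - 16 - 23 = 784 - 39 ≡ 7; y = λ·(16 - 7) - 13 ≡ 34. → (7, 34)
8Q: (7, 34) + (23, 4). λ = (4 - 34)/(23 - 7) ≡ 11/16 mod 41. 16⁻¹ ≡ 18 (mod 41) since 16·18 = 288 ≡ 1, so λ ≡ 34.
  x = λ² - 7 - 23 = 1156 - 30 ≡ 19; y = λ·(7 - 19) - 34 ≡ 9. → (19, 9)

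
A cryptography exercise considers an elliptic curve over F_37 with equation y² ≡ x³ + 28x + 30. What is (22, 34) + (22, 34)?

tangent at (22, 34): λ = (3·22² + 28)/(2·34) ≡ 0/31. 31⁻¹ ≡ 6 (mod 37) since 31·6 = 186 ≡ 1, so λ ≡ 0·6 ≡ 0.
  x = λ² - 22 - 22 = 0 - 44 ≡ 30; y = λ·(22 - 30) - 34 ≡ 3. → (30, 3)

(30, 3)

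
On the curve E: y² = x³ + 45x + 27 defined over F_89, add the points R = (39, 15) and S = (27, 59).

(39, 15) + (27, 59). λ = (59 - 15)/(27 - 39) ≡ 44/77 mod 89. 77⁻¹ ≡ 37 (mod 89), so λ ≡ 26.
  x = λ² - 39 - 27 = 676 - 66 ≡ 76; y = λ·(39 - 76) - 15 ≡ 2. → (76, 2)

(76, 2)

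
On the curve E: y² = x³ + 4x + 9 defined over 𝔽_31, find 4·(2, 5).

(24, 14)

Write Q = (2, 5).
Repeated addition: build up to 4Q.
2Q: tangent at (2, 5): λ = (3·2² + 4)/(2·5) ≡ 16/10. 10⁻¹ ≡ 28 (mod 31), so λ ≡ 16·28 ≡ 14.
  x = λ² - 2 - 2 = 196 - 4 ≡ 6; y = λ·(2 - 6) - 5 ≡ 1. → (6, 1)
3Q: (6, 1) + (2, 5). λ = (5 - 1)/(2 - 6) ≡ 4/27 mod 31. 27⁻¹ ≡ 23 (mod 31) since 27·23 = 621 ≡ 1, so λ ≡ 30.
  x = λ² - 6 - 2 = 900 - 8 ≡ 24; y = λ·(6 - 24) - 1 ≡ 17. → (24, 17)
4Q: (24, 17) + (2, 5). λ = (5 - 17)/(2 - 24) ≡ 19/9 mod 31. 9⁻¹ ≡ 7 (mod 31) since 9·7 = 63 ≡ 1, so λ ≡ 9.
  x = λ² - 24 - 2 = 81 - 26 ≡ 24; y = λ·(24 - 24) - 17 ≡ 14. → (24, 14)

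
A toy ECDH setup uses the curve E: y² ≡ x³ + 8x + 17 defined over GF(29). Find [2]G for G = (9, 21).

tangent at (9, 21): λ = (3·9² + 8)/(2·21) ≡ 19/13. 13⁻¹ ≡ 9 (mod 29) since 13·9 = 117 ≡ 1, so λ ≡ 19·9 ≡ 26.
  x = λ² - 9 - 9 = 676 - 18 ≡ 20; y = λ·(9 - 20) - 21 ≡ 12. → (20, 12)

(20, 12)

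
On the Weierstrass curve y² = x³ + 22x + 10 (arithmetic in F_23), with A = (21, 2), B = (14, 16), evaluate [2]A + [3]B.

First 2A:
Repeated addition: build up to 2A.
2A: tangent at (21, 2): λ = (3·21² + 22)/(2·2) ≡ 11/4. 4⁻¹ ≡ 6 (mod 23) since 4·6 = 24 ≡ 1, so λ ≡ 11·6 ≡ 20.
  x = λ² - 21 - 21 = 400 - 42 ≡ 13; y = λ·(21 - 13) - 2 ≡ 20. → (13, 20)
2A = (13, 20).
Next 3B:
Repeated addition: build up to 3B.
2B: tangent at (14, 16): λ = (3·14² + 22)/(2·16) ≡ 12/9. 9⁻¹ ≡ 18 (mod 23), so λ ≡ 12·18 ≡ 9.
  x = λ² - 14 - 14 = 81 - 28 ≡ 7; y = λ·(14 - 7) - 16 ≡ 1. → (7, 1)
3B: (7, 1) + (14, 16). λ = (16 - 1)/(14 - 7) ≡ 15/7 mod 23. 7⁻¹ ≡ 10 (mod 23), so λ ≡ 12.
  x = λ² - 7 - 14 = 144 - 21 ≡ 8; y = λ·(7 - 8) - 1 ≡ 10. → (8, 10)
3B = (8, 10).
Finally 2A + 3B:
(13, 20) + (8, 10). λ = (10 - 20)/(8 - 13) ≡ 13/18 mod 23. 18⁻¹ ≡ 9 (mod 23) since 18·9 = 162 ≡ 1, so λ ≡ 2.
  x = λ² - 13 - 8 = 4 - 21 ≡ 6; y = λ·(13 - 6) - 20 ≡ 17. → (6, 17)

(6, 17)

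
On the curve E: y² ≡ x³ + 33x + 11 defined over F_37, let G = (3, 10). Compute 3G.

Repeated addition: build up to 3G.
2G: tangent at (3, 10): λ = (3·3² + 33)/(2·10) ≡ 23/20. 20⁻¹ ≡ 13 (mod 37), so λ ≡ 23·13 ≡ 3.
  x = λ² - 3 - 3 = 9 - 6 ≡ 3; y = λ·(3 - 3) - 10 ≡ 27. → (3, 27)
3G: (3, 27) + (3, 10): same x and y₁ ≡ -y₂, so the sum is 𝒪.

O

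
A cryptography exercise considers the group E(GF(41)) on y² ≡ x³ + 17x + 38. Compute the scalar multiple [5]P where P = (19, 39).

(11, 30)

Double-and-add on 5 = (101)₂. Start with P = (19, 39) for the leading 1-bit.
double: tangent at (19, 39): λ = (3·19² + 17)/(2·39) ≡ 34/37. 37⁻¹ ≡ 10 (mod 41) since 37·10 = 370 ≡ 1, so λ ≡ 34·10 ≡ 12.
  x = λ² - 19 - 19 = 144 - 38 ≡ 24; y = λ·(19 - 24) - 39 ≡ 24. → (24, 24)
double: tangent at (24, 24): λ = (3·24² + 17)/(2·24) ≡ 23/7. 7⁻¹ ≡ 6 (mod 41) since 7·6 = 42 ≡ 1, so λ ≡ 23·6 ≡ 15.
  x = λ² - 24 - 24 = 225 - 48 ≡ 13; y = λ·(24 - 13) - 24 ≡ 18. → (13, 18)
add P: (13, 18) + (19, 39). λ = (39 - 18)/(19 - 13) ≡ 21/6 mod 41. 6⁻¹ ≡ 7 (mod 41), so λ ≡ 24.
  x = λ² - 13 - 19 = 576 - 32 ≡ 11; y = λ·(13 - 11) - 18 ≡ 30. → (11, 30)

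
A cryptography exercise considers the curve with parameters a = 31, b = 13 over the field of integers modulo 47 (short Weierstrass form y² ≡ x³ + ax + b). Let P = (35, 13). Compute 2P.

tangent at (35, 13): λ = (3·35² + 31)/(2·13) ≡ 40/26. 26⁻¹ ≡ 38 (mod 47), so λ ≡ 40·38 ≡ 16.
  x = λ² - 35 - 35 = 256 - 70 ≡ 45; y = λ·(35 - 45) - 13 ≡ 15. → (45, 15)

(45, 15)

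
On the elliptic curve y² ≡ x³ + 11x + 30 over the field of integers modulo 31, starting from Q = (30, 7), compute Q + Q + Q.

(26, 6)

Repeated addition: build up to 3Q.
2Q: tangent at (30, 7): λ = (3·30² + 11)/(2·7) ≡ 14/14. 14⁻¹ ≡ 20 (mod 31) since 14·20 = 280 ≡ 1, so λ ≡ 14·20 ≡ 1.
  x = λ² - 30 - 30 = 1 - 60 ≡ 3; y = λ·(30 - 3) - 7 ≡ 20. → (3, 20)
3Q: (3, 20) + (30, 7). λ = (7 - 20)/(30 - 3) ≡ 18/27 mod 31. 27⁻¹ ≡ 23 (mod 31) since 27·23 = 621 ≡ 1, so λ ≡ 11.
  x = λ² - 3 - 30 = 121 - 33 ≡ 26; y = λ·(3 - 26) - 20 ≡ 6. → (26, 6)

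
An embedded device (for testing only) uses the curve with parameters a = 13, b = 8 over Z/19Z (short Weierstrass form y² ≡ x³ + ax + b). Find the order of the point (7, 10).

2P: tangent at (7, 10): λ = (3·7² + 13)/(2·10) ≡ 8/1. 1⁻¹ ≡ 1 (mod 19), so λ ≡ 8·1 ≡ 8.
  x = λ² - 7 - 7 = 64 - 14 ≡ 12; y = λ·(7 - 12) - 10 ≡ 7. → (12, 7)
3P: (12, 7) + (7, 10). λ = (10 - 7)/(7 - 12) ≡ 3/14 mod 19. 14⁻¹ ≡ 15 (mod 19), so λ ≡ 7.
  x = λ² - 12 - 7 = 49 - 19 ≡ 11; y = λ·(12 - 11) - 7 ≡ 0. → (11, 0)
4P: (11, 0) + (7, 10). λ = (10 - 0)/(7 - 11) ≡ 10/15 mod 19. 15⁻¹ ≡ 14 (mod 19), so λ ≡ 7.
  x = λ² - 11 - 7 = 49 - 18 ≡ 12; y = λ·(11 - 12) - 0 ≡ 12. → (12, 12)
5P: (12, 12) + (7, 10). λ = (10 - 12)/(7 - 12) ≡ 17/14 mod 19. 14⁻¹ ≡ 15 (mod 19), so λ ≡ 8.
  x = λ² - 12 - 7 = 64 - 19 ≡ 7; y = λ·(12 - 7) - 12 ≡ 9. → (7, 9)
6P: (7, 9) + (7, 10): same x and y₁ ≡ -y₂, so the sum is 𝒪.
6P = 𝒪, so the order is 6.

6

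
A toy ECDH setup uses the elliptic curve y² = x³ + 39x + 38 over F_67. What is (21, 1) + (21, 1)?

tangent at (21, 1): λ = (3·21² + 39)/(2·1) ≡ 22/2. 2⁻¹ ≡ 34 (mod 67) since 2·34 = 68 ≡ 1, so λ ≡ 22·34 ≡ 11.
  x = λ² - 21 - 21 = 121 - 42 ≡ 12; y = λ·(21 - 12) - 1 ≡ 31. → (12, 31)

(12, 31)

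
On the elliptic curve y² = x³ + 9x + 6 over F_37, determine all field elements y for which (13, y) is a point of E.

x³ + 9x + 6 = 2320 ≡ 26 (mod 37).
Square roots of 26 mod 37: 10 and 27 (since 10² = 100 ≡ 26).

10, 27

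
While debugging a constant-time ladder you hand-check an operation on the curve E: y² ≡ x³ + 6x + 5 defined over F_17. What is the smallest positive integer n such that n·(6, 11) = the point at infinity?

3

2P: tangent at (6, 11): λ = (3·6² + 6)/(2·11) ≡ 12/5. 5⁻¹ ≡ 7 (mod 17), so λ ≡ 12·7 ≡ 16.
  x = λ² - 6 - 6 = 256 - 12 ≡ 6; y = λ·(6 - 6) - 11 ≡ 6. → (6, 6)
3P: (6, 6) + (6, 11): same x and y₁ ≡ -y₂, so the sum is the point at infinity.
3P = the point at infinity, so the order is 3.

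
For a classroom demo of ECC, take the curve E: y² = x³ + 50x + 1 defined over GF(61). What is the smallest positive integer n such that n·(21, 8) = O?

10

2P: tangent at (21, 8): λ = (3·21² + 50)/(2·8) ≡ 31/16. 16⁻¹ ≡ 42 (mod 61), so λ ≡ 31·42 ≡ 21.
  x = λ² - 21 - 21 = 441 - 42 ≡ 33; y = λ·(21 - 33) - 8 ≡ 45. → (33, 45)
3P: (33, 45) + (21, 8). λ = (8 - 45)/(21 - 33) ≡ 24/49 mod 61. 49⁻¹ ≡ 5 (mod 61), so λ ≡ 59.
  x = λ² - 33 - 21 = 3481 - 54 ≡ 11; y = λ·(33 - 11) - 45 ≡ 33. → (11, 33)
4P: (11, 33) + (21, 8). λ = (8 - 33)/(21 - 11) ≡ 36/10 mod 61. 10⁻¹ ≡ 55 (mod 61) since 10·55 = 550 ≡ 1, so λ ≡ 28.
  x = λ² - 11 - 21 = 784 - 32 ≡ 20; y = λ·(11 - 20) - 33 ≡ 20. → (20, 20)
5P: (20, 20) + (21, 8). λ = (8 - 20)/(21 - 20) ≡ 49/1 mod 61. 1⁻¹ ≡ 1 (mod 61) since 1·1 = 1 ≡ 1, so λ ≡ 49.
  x = λ² - 20 - 21 = 2401 - 41 ≡ 42; y = λ·(20 - 42) - 20 ≡ 0. → (42, 0)
6P: (42, 0) + (21, 8). λ = (8 - 0)/(21 - 42) ≡ 8/40 mod 61. 40⁻¹ ≡ 29 (mod 61), so λ ≡ 49.
  x = λ² - 42 - 21 = 2401 - 63 ≡ 20; y = λ·(42 - 20) - 0 ≡ 41. → (20, 41)
7P: (20, 41) + (21, 8). λ = (8 - 41)/(21 - 20) ≡ 28/1 mod 61. 1⁻¹ ≡ 1 (mod 61), so λ ≡ 28.
  x = λ² - 20 - 21 = 784 - 41 ≡ 11; y = λ·(20 - 11) - 41 ≡ 28. → (11, 28)
8P: (11, 28) + (21, 8). λ = (8 - 28)/(21 - 11) ≡ 41/10 mod 61. 10⁻¹ ≡ 55 (mod 61), so λ ≡ 59.
  x = λ² - 11 - 21 = 3481 - 32 ≡ 33; y = λ·(11 - 33) - 28 ≡ 16. → (33, 16)
9P: (33, 16) + (21, 8). λ = (8 - 16)/(21 - 33) ≡ 53/49 mod 61. 49⁻¹ ≡ 5 (mod 61), so λ ≡ 21.
  x = λ² - 33 - 21 = 441 - 54 ≡ 21; y = λ·(33 - 21) - 16 ≡ 53. → (21, 53)
10P: (21, 53) + (21, 8): same x and y₁ ≡ -y₂, so the sum is O.
10P = O, so the order is 10.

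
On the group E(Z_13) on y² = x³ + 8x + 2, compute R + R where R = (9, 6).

tangent at (9, 6): λ = (3·9² + 8)/(2·6) ≡ 4/12. 12⁻¹ ≡ 12 (mod 13), so λ ≡ 4·12 ≡ 9.
  x = λ² - 9 - 9 = 81 - 18 ≡ 11; y = λ·(9 - 11) - 6 ≡ 2. → (11, 2)

(11, 2)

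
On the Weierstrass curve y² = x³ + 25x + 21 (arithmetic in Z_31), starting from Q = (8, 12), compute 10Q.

(18, 14)

Double-and-add on 10 = (1010)₂. Start with Q = (8, 12) for the leading 1-bit.
double: tangent at (8, 12): λ = (3·8² + 25)/(2·12) ≡ 0/24. 24⁻¹ ≡ 22 (mod 31), so λ ≡ 0·22 ≡ 0.
  x = λ² - 8 - 8 = 0 - 16 ≡ 15; y = λ·(8 - 15) - 12 ≡ 19. → (15, 19)
double: tangent at (15, 19): λ = (3·15² + 25)/(2·19) ≡ 18/7. 7⁻¹ ≡ 9 (mod 31), so λ ≡ 18·9 ≡ 7.
  x = λ² - 15 - 15 = 49 - 30 ≡ 19; y = λ·(15 - 19) - 19 ≡ 15. → (19, 15)
add Q: (19, 15) + (8, 12). λ = (12 - 15)/(8 - 19) ≡ 28/20 mod 31. 20⁻¹ ≡ 14 (mod 31), so λ ≡ 20.
  x = λ² - 19 - 8 = 400 - 27 ≡ 1; y = λ·(19 - 1) - 15 ≡ 4. → (1, 4)
double: tangent at (1, 4): λ = (3·1² + 25)/(2·4) ≡ 28/8. 8⁻¹ ≡ 4 (mod 31) since 8·4 = 32 ≡ 1, so λ ≡ 28·4 ≡ 19.
  x = λ² - 1 - 1 = 361 - 2 ≡ 18; y = λ·(1 - 18) - 4 ≡ 14. → (18, 14)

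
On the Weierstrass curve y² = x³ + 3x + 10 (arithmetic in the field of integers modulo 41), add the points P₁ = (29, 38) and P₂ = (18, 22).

(29, 38) + (18, 22). λ = (22 - 38)/(18 - 29) ≡ 25/30 mod 41. 30⁻¹ ≡ 26 (mod 41) since 30·26 = 780 ≡ 1, so λ ≡ 35.
  x = λ² - 29 - 18 = 1225 - 47 ≡ 30; y = λ·(29 - 30) - 38 ≡ 9. → (30, 9)

(30, 9)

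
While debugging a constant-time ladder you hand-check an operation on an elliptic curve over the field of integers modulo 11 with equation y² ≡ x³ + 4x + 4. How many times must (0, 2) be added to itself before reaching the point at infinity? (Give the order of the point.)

2P: tangent at (0, 2): λ = (3·0² + 4)/(2·2) ≡ 4/4. 4⁻¹ ≡ 3 (mod 11), so λ ≡ 4·3 ≡ 1.
  x = λ² - 0 - 0 = 1 - 0 ≡ 1; y = λ·(0 - 1) - 2 ≡ 8. → (1, 8)
3P: (1, 8) + (0, 2). λ = (2 - 8)/(0 - 1) ≡ 5/10 mod 11. 10⁻¹ ≡ 10 (mod 11), so λ ≡ 6.
  x = λ² - 1 - 0 = 36 - 1 ≡ 2; y = λ·(1 - 2) - 8 ≡ 8. → (2, 8)
4P: (2, 8) + (0, 2). λ = (2 - 8)/(0 - 2) ≡ 5/9 mod 11. 9⁻¹ ≡ 5 (mod 11), so λ ≡ 3.
  x = λ² - 2 - 0 = 9 - 2 ≡ 7; y = λ·(2 - 7) - 8 ≡ 10. → (7, 10)
5P: (7, 10) + (0, 2). λ = (2 - 10)/(0 - 7) ≡ 3/4 mod 11. 4⁻¹ ≡ 3 (mod 11) since 4·3 = 12 ≡ 1, so λ ≡ 9.
  x = λ² - 7 - 0 = 81 - 7 ≡ 8; y = λ·(7 - 8) - 10 ≡ 3. → (8, 3)
6P: (8, 3) + (0, 2). λ = (2 - 3)/(0 - 8) ≡ 10/3 mod 11. 3⁻¹ ≡ 4 (mod 11), so λ ≡ 7.
  x = λ² - 8 - 0 = 49 - 8 ≡ 8; y = λ·(8 - 8) - 3 ≡ 8. → (8, 8)
7P: (8, 8) + (0, 2). λ = (2 - 8)/(0 - 8) ≡ 5/3 mod 11. 3⁻¹ ≡ 4 (mod 11), so λ ≡ 9.
  x = λ² - 8 - 0 = 81 - 8 ≡ 7; y = λ·(8 - 7) - 8 ≡ 1. → (7, 1)
8P: (7, 1) + (0, 2). λ = (2 - 1)/(0 - 7) ≡ 1/4 mod 11. 4⁻¹ ≡ 3 (mod 11), so λ ≡ 3.
  x = λ² - 7 - 0 = 9 - 7 ≡ 2; y = λ·(7 - 2) - 1 ≡ 3. → (2, 3)
9P: (2, 3) + (0, 2). λ = (2 - 3)/(0 - 2) ≡ 10/9 mod 11. 9⁻¹ ≡ 5 (mod 11) since 9·5 = 45 ≡ 1, so λ ≡ 6.
  x = λ² - 2 - 0 = 36 - 2 ≡ 1; y = λ·(2 - 1) - 3 ≡ 3. → (1, 3)
10P: (1, 3) + (0, 2). λ = (2 - 3)/(0 - 1) ≡ 10/10 mod 11. 10⁻¹ ≡ 10 (mod 11) since 10·10 = 100 ≡ 1, so λ ≡ 1.
  x = λ² - 1 - 0 = 1 - 1 ≡ 0; y = λ·(1 - 0) - 3 ≡ 9. → (0, 9)
11P: (0, 9) + (0, 2): same x and y₁ ≡ -y₂, so the sum is the point at infinity.
11P = the point at infinity, so the order is 11.

11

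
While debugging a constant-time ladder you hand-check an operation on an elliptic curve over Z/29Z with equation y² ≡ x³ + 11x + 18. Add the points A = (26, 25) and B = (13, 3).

(15, 7)

(26, 25) + (13, 3). λ = (3 - 25)/(13 - 26) ≡ 7/16 mod 29. 16⁻¹ ≡ 20 (mod 29) since 16·20 = 320 ≡ 1, so λ ≡ 24.
  x = λ² - 26 - 13 = 576 - 39 ≡ 15; y = λ·(26 - 15) - 25 ≡ 7. → (15, 7)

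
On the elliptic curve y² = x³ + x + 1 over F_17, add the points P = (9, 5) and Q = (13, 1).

(13, 16)

(9, 5) + (13, 1). λ = (1 - 5)/(13 - 9) ≡ 13/4 mod 17. 4⁻¹ ≡ 13 (mod 17), so λ ≡ 16.
  x = λ² - 9 - 13 = 256 - 22 ≡ 13; y = λ·(9 - 13) - 5 ≡ 16. → (13, 16)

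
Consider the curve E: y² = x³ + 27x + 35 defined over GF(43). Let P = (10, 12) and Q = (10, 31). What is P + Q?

The two points share x = 10 and their y-coordinates satisfy 12 + 31 ≡ 0 (mod 43), so they are inverses. Their sum is the point at infinity.

O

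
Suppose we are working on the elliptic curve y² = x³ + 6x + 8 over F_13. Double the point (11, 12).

tangent at (11, 12): λ = (3·11² + 6)/(2·12) ≡ 5/11. 11⁻¹ ≡ 6 (mod 13) since 11·6 = 66 ≡ 1, so λ ≡ 5·6 ≡ 4.
  x = λ² - 11 - 11 = 16 - 22 ≡ 7; y = λ·(11 - 7) - 12 ≡ 4. → (7, 4)

(7, 4)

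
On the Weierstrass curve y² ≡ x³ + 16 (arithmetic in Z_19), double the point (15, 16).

(15, 3)

tangent at (15, 16): λ = (3·15² + 0)/(2·16) ≡ 10/13. 13⁻¹ ≡ 3 (mod 19), so λ ≡ 10·3 ≡ 11.
  x = λ² - 15 - 15 = 121 - 30 ≡ 15; y = λ·(15 - 15) - 16 ≡ 3. → (15, 3)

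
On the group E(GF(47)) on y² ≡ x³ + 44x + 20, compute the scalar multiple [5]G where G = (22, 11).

(24, 1)

Double-and-add on 5 = (101)₂. Start with G = (22, 11) for the leading 1-bit.
double: tangent at (22, 11): λ = (3·22² + 44)/(2·11) ≡ 39/22. 22⁻¹ ≡ 15 (mod 47) since 22·15 = 330 ≡ 1, so λ ≡ 39·15 ≡ 21.
  x = λ² - 22 - 22 = 441 - 44 ≡ 21; y = λ·(22 - 21) - 11 ≡ 10. → (21, 10)
double: tangent at (21, 10): λ = (3·21² + 44)/(2·10) ≡ 4/20. 20⁻¹ ≡ 40 (mod 47) since 20·40 = 800 ≡ 1, so λ ≡ 4·40 ≡ 19.
  x = λ² - 21 - 21 = 361 - 42 ≡ 37; y = λ·(21 - 37) - 10 ≡ 15. → (37, 15)
add G: (37, 15) + (22, 11). λ = (11 - 15)/(22 - 37) ≡ 43/32 mod 47. 32⁻¹ ≡ 25 (mod 47), so λ ≡ 41.
  x = λ² - 37 - 22 = 1681 - 59 ≡ 24; y = λ·(37 - 24) - 15 ≡ 1. → (24, 1)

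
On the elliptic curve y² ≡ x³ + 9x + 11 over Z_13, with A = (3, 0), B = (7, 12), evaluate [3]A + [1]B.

(12, 12)

First 3A:
Repeated addition: build up to 3A.
2A: (3, 0) + (3, 0): same x and y₁ ≡ -y₂, so the sum is 𝒪.
3A: 𝒪 + (3, 0) = (3, 0) (identity).
3A = (3, 0).
Finally 3A + B:
(3, 0) + (7, 12). λ = (12 - 0)/(7 - 3) ≡ 12/4 mod 13. 4⁻¹ ≡ 10 (mod 13), so λ ≡ 3.
  x = λ² - 3 - 7 = 9 - 10 ≡ 12; y = λ·(3 - 12) - 0 ≡ 12. → (12, 12)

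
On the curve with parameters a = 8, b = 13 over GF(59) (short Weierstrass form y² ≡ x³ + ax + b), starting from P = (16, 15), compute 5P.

Double-and-add on 5 = (101)₂. Start with P = (16, 15) for the leading 1-bit.
double: tangent at (16, 15): λ = (3·16² + 8)/(2·15) ≡ 9/30. 30⁻¹ ≡ 2 (mod 59) since 30·2 = 60 ≡ 1, so λ ≡ 9·2 ≡ 18.
  x = λ² - 16 - 16 = 324 - 32 ≡ 56; y = λ·(16 - 56) - 15 ≡ 32. → (56, 32)
double: tangent at (56, 32): λ = (3·56² + 8)/(2·32) ≡ 35/5. 5⁻¹ ≡ 12 (mod 59) since 5·12 = 60 ≡ 1, so λ ≡ 35·12 ≡ 7.
  x = λ² - 56 - 56 = 49 - 112 ≡ 55; y = λ·(56 - 55) - 32 ≡ 34. → (55, 34)
add P: (55, 34) + (16, 15). λ = (15 - 34)/(16 - 55) ≡ 40/20 mod 59. 20⁻¹ ≡ 3 (mod 59), so λ ≡ 2.
  x = λ² - 55 - 16 = 4 - 71 ≡ 51; y = λ·(55 - 51) - 34 ≡ 33. → (51, 33)

(51, 33)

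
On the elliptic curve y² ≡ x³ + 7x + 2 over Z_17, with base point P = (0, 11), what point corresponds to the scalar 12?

(4, 14)

Double-and-add on 12 = (1100)₂. Start with P = (0, 11) for the leading 1-bit.
double: tangent at (0, 11): λ = (3·0² + 7)/(2·11) ≡ 7/5. 5⁻¹ ≡ 7 (mod 17), so λ ≡ 7·7 ≡ 15.
  x = λ² - 0 - 0 = 225 - 0 ≡ 4; y = λ·(0 - 4) - 11 ≡ 14. → (4, 14)
add P: (4, 14) + (0, 11). λ = (11 - 14)/(0 - 4) ≡ 14/13 mod 17. 13⁻¹ ≡ 4 (mod 17), so λ ≡ 5.
  x = λ² - 4 - 0 = 25 - 4 ≡ 4; y = λ·(4 - 4) - 14 ≡ 3. → (4, 3)
double: tangent at (4, 3): λ = (3·4² + 7)/(2·3) ≡ 4/6. 6⁻¹ ≡ 3 (mod 17), so λ ≡ 4·3 ≡ 12.
  x = λ² - 4 - 4 = 144 - 8 ≡ 0; y = λ·(4 - 0) - 3 ≡ 11. → (0, 11)
double: tangent at (0, 11): λ = (3·0² + 7)/(2·11) ≡ 7/5. 5⁻¹ ≡ 7 (mod 17), so λ ≡ 7·7 ≡ 15.
  x = λ² - 0 - 0 = 225 - 0 ≡ 4; y = λ·(0 - 4) - 11 ≡ 14. → (4, 14)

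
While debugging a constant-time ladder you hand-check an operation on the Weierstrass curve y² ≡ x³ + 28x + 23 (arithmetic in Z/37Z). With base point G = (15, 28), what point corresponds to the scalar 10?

Double-and-add on 10 = (1010)₂. Start with G = (15, 28) for the leading 1-bit.
double: tangent at (15, 28): λ = (3·15² + 28)/(2·28) ≡ 0/19. 19⁻¹ ≡ 2 (mod 37), so λ ≡ 0·2 ≡ 0.
  x = λ² - 15 - 15 = 0 - 30 ≡ 7; y = λ·(15 - 7) - 28 ≡ 9. → (7, 9)
double: tangent at (7, 9): λ = (3·7² + 28)/(2·9) ≡ 27/18. 18⁻¹ ≡ 35 (mod 37) since 18·35 = 630 ≡ 1, so λ ≡ 27·35 ≡ 20.
  x = λ² - 7 - 7 = 400 - 14 ≡ 16; y = λ·(7 - 16) - 9 ≡ 33. → (16, 33)
add G: (16, 33) + (15, 28). λ = (28 - 33)/(15 - 16) ≡ 32/36 mod 37. 36⁻¹ ≡ 36 (mod 37), so λ ≡ 5.
  x = λ² - 16 - 15 = 25 - 31 ≡ 31; y = λ·(16 - 31) - 33 ≡ 3. → (31, 3)
double: tangent at (31, 3): λ = (3·31² + 28)/(2·3) ≡ 25/6. 6⁻¹ ≡ 31 (mod 37), so λ ≡ 25·31 ≡ 35.
  x = λ² - 31 - 31 = 1225 - 62 ≡ 16; y = λ·(31 - 16) - 3 ≡ 4. → (16, 4)

(16, 4)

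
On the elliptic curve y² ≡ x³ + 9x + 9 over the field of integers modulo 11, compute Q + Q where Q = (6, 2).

tangent at (6, 2): λ = (3·6² + 9)/(2·2) ≡ 7/4. 4⁻¹ ≡ 3 (mod 11), so λ ≡ 7·3 ≡ 10.
  x = λ² - 6 - 6 = 100 - 12 ≡ 0; y = λ·(6 - 0) - 2 ≡ 3. → (0, 3)

(0, 3)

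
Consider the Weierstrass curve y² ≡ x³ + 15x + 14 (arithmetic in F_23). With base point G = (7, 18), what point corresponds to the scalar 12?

Double-and-add on 12 = (1100)₂. Start with G = (7, 18) for the leading 1-bit.
double: tangent at (7, 18): λ = (3·7² + 15)/(2·18) ≡ 1/13. 13⁻¹ ≡ 16 (mod 23), so λ ≡ 1·16 ≡ 16.
  x = λ² - 7 - 7 = 256 - 14 ≡ 12; y = λ·(7 - 12) - 18 ≡ 17. → (12, 17)
add G: (12, 17) + (7, 18). λ = (18 - 17)/(7 - 12) ≡ 1/18 mod 23. 18⁻¹ ≡ 9 (mod 23) since 18·9 = 162 ≡ 1, so λ ≡ 9.
  x = λ² - 12 - 7 = 81 - 19 ≡ 16; y = λ·(12 - 16) - 17 ≡ 16. → (16, 16)
double: tangent at (16, 16): λ = (3·16² + 15)/(2·16) ≡ 1/9. 9⁻¹ ≡ 18 (mod 23) since 9·18 = 162 ≡ 1, so λ ≡ 1·18 ≡ 18.
  x = λ² - 16 - 16 = 324 - 32 ≡ 16; y = λ·(16 - 16) - 16 ≡ 7. → (16, 7)
double: tangent at (16, 7): λ = (3·16² + 15)/(2·7) ≡ 1/14. 14⁻¹ ≡ 5 (mod 23) since 14·5 = 70 ≡ 1, so λ ≡ 1·5 ≡ 5.
  x = λ² - 16 - 16 = 25 - 32 ≡ 16; y = λ·(16 - 16) - 7 ≡ 16. → (16, 16)

(16, 16)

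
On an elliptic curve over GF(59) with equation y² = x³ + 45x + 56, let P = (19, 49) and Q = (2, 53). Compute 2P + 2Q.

First 2P:
Repeated addition: build up to 2P.
2P: tangent at (19, 49): λ = (3·19² + 45)/(2·49) ≡ 7/39. 39⁻¹ ≡ 56 (mod 59), so λ ≡ 7·56 ≡ 38.
  x = λ² - 19 - 19 = 1444 - 38 ≡ 49; y = λ·(19 - 49) - 49 ≡ 50. → (49, 50)
2P = (49, 50).
Next 2Q:
Repeated addition: build up to 2Q.
2Q: tangent at (2, 53): λ = (3·2² + 45)/(2·53) ≡ 57/47. 47⁻¹ ≡ 54 (mod 59) since 47·54 = 2538 ≡ 1, so λ ≡ 57·54 ≡ 10.
  x = λ² - 2 - 2 = 100 - 4 ≡ 37; y = λ·(2 - 37) - 53 ≡ 10. → (37, 10)
2Q = (37, 10).
Finally 2P + 2Q:
(49, 50) + (37, 10). λ = (10 - 50)/(37 - 49) ≡ 19/47 mod 59. 47⁻¹ ≡ 54 (mod 59), so λ ≡ 23.
  x = λ² - 49 - 37 = 529 - 86 ≡ 30; y = λ·(49 - 30) - 50 ≡ 33. → (30, 33)

(30, 33)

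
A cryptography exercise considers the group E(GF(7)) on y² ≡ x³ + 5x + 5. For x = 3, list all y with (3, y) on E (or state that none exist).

none

x³ + 5x + 5 = 47 ≡ 5 (mod 7).
5 is a non-residue mod 7; no y exists.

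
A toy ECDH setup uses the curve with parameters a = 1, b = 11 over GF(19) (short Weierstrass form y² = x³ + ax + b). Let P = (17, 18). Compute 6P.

Repeated addition: build up to 6P.
2P: tangent at (17, 18): λ = (3·17² + 1)/(2·18) ≡ 13/17. 17⁻¹ ≡ 9 (mod 19), so λ ≡ 13·9 ≡ 3.
  x = λ² - 17 - 17 = 9 - 34 ≡ 13; y = λ·(17 - 13) - 18 ≡ 13. → (13, 13)
3P: (13, 13) + (17, 18). λ = (18 - 13)/(17 - 13) ≡ 5/4 mod 19. 4⁻¹ ≡ 5 (mod 19) since 4·5 = 20 ≡ 1, so λ ≡ 6.
  x = λ² - 13 - 17 = 36 - 30 ≡ 6; y = λ·(13 - 6) - 13 ≡ 10. → (6, 10)
4P: (6, 10) + (17, 18). λ = (18 - 10)/(17 - 6) ≡ 8/11 mod 19. 11⁻¹ ≡ 7 (mod 19), so λ ≡ 18.
  x = λ² - 6 - 17 = 324 - 23 ≡ 16; y = λ·(6 - 16) - 10 ≡ 0. → (16, 0)
5P: (16, 0) + (17, 18). λ = (18 - 0)/(17 - 16) ≡ 18/1 mod 19. 1⁻¹ ≡ 1 (mod 19), so λ ≡ 18.
  x = λ² - 16 - 17 = 324 - 33 ≡ 6; y = λ·(16 - 6) - 0 ≡ 9. → (6, 9)
6P: (6, 9) + (17, 18). λ = (18 - 9)/(17 - 6) ≡ 9/11 mod 19. 11⁻¹ ≡ 7 (mod 19), so λ ≡ 6.
  x = λ² - 6 - 17 = 36 - 23 ≡ 13; y = λ·(6 - 13) - 9 ≡ 6. → (13, 6)

(13, 6)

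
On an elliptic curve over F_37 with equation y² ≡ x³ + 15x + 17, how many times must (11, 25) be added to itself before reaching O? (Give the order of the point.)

2P: tangent at (11, 25): λ = (3·11² + 15)/(2·25) ≡ 8/13. 13⁻¹ ≡ 20 (mod 37), so λ ≡ 8·20 ≡ 12.
  x = λ² - 11 - 11 = 144 - 22 ≡ 11; y = λ·(11 - 11) - 25 ≡ 12. → (11, 12)
3P: (11, 12) + (11, 25): same x and y₁ ≡ -y₂, so the sum is O.
3P = O, so the order is 3.

3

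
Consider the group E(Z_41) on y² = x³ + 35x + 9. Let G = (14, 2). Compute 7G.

(24, 35)

Repeated addition: build up to 7G.
2G: tangent at (14, 2): λ = (3·14² + 35)/(2·2) ≡ 8/4. 4⁻¹ ≡ 31 (mod 41) since 4·31 = 124 ≡ 1, so λ ≡ 8·31 ≡ 2.
  x = λ² - 14 - 14 = 4 - 28 ≡ 17; y = λ·(14 - 17) - 2 ≡ 33. → (17, 33)
3G: (17, 33) + (14, 2). λ = (2 - 33)/(14 - 17) ≡ 10/38 mod 41. 38⁻¹ ≡ 27 (mod 41), so λ ≡ 24.
  x = λ² - 17 - 14 = 576 - 31 ≡ 12; y = λ·(17 - 12) - 33 ≡ 5. → (12, 5)
4G: (12, 5) + (14, 2). λ = (2 - 5)/(14 - 12) ≡ 38/2 mod 41. 2⁻¹ ≡ 21 (mod 41) since 2·21 = 42 ≡ 1, so λ ≡ 19.
  x = λ² - 12 - 14 = 361 - 26 ≡ 7; y = λ·(12 - 7) - 5 ≡ 8. → (7, 8)
5G: (7, 8) + (14, 2). λ = (2 - 8)/(14 - 7) ≡ 35/7 mod 41. 7⁻¹ ≡ 6 (mod 41), so λ ≡ 5.
  x = λ² - 7 - 14 = 25 - 21 ≡ 4; y = λ·(7 - 4) - 8 ≡ 7. → (4, 7)
6G: (4, 7) + (14, 2). λ = (2 - 7)/(14 - 4) ≡ 36/10 mod 41. 10⁻¹ ≡ 37 (mod 41), so λ ≡ 20.
  x = λ² - 4 - 14 = 400 - 18 ≡ 13; y = λ·(4 - 13) - 7 ≡ 18. → (13, 18)
7G: (13, 18) + (14, 2). λ = (2 - 18)/(14 - 13) ≡ 25/1 mod 41. 1⁻¹ ≡ 1 (mod 41), so λ ≡ 25.
  x = λ² - 13 - 14 = 625 - 27 ≡ 24; y = λ·(13 - 24) - 18 ≡ 35. → (24, 35)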